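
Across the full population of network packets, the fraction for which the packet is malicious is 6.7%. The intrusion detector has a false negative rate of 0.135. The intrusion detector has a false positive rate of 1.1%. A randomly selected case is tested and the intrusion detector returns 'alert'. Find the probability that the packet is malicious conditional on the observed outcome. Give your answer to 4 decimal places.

Write H for 'the packet is malicious'. Prior odds H:¬H = 0.067/0.933 = 0.071811. For the 'alert' outcome, the likelihood ratio is 0.865/0.011 = 78.636.
Posterior odds = 0.071811 × 78.636 = 5.6470, so P(H|E) = 5.6470/(1+5.6470) = 0.8496.

P(H | E) ≈ 0.8496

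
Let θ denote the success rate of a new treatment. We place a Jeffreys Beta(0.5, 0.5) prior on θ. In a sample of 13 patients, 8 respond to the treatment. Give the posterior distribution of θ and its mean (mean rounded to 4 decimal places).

Observing 8 successes and 5 failures updates Beta(0.5, 0.5) by adding the success and failure counts to the two shape parameters: α = 0.5+8 = 8.5, β = 0.5+5 = 5.5.
Posterior mean = α/(α+β) = 8.5/14 = 0.6071.

Posterior: Beta(8.5, 5.5); mean ≈ 0.6071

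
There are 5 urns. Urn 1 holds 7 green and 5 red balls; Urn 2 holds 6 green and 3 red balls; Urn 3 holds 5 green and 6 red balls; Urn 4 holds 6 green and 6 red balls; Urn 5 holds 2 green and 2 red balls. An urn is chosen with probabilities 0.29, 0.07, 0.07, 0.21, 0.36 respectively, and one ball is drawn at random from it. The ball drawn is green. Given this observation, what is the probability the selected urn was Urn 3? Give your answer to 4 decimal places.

Tabulate prior·likelihood by source: [1] prior 0.29, lik 0.5833, product 0.1692; [2] prior 0.07, lik 0.6667, product 0.04667; [3] prior 0.07, lik 0.4545, product 0.03182; [4] prior 0.21, lik 0.5, product 0.1050; [5] prior 0.36, lik 0.5, product 0.1800.
Normalizing constant = 0.53265; the posterior for Urn 3 is its product over the sum, 0.03182/0.53265 = 0.0597.

Posterior probability ≈ 0.0597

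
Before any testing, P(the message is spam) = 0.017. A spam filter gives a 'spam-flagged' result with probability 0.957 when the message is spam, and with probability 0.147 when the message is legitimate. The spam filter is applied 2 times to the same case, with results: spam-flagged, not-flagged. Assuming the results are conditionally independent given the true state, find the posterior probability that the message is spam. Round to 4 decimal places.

Let H be the event that the message is spam; start with P(H) = 0.017. P('spam-flagged'|H) = 0.957, P('spam-flagged'|¬H) = 0.147.
Update on result 1 ('spam-flagged'): P(H) ← 0.957·0.0170 / (0.957·0.0170 + 0.147·0.9830) = 0.016269/0.16077 = 0.1012.
Update on result 2 ('not-flagged'): P(H) ← 0.043·0.1012 / (0.043·0.1012 + 0.853·0.8988) = 0.0043514/0.77103 = 0.0056.

Posterior P(H) ≈ 0.0056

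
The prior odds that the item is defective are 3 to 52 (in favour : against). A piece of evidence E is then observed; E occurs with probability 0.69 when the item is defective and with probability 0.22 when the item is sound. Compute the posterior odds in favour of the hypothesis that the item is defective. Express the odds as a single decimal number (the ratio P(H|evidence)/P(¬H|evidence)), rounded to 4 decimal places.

Posterior odds ≈ 0.1809

Prior odds = 3/52 = 0.057692.
Likelihood ratio for E = 0.69/0.22 = 3.1364.
Posterior odds = prior odds × LR = 0.18094.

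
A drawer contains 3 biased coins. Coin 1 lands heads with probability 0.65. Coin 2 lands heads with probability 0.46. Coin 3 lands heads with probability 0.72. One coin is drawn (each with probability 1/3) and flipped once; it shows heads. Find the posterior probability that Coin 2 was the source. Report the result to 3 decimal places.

Posterior probability ≈ 0.251

P(heads|C1) = 0.65; P(heads|C2) = 0.46; P(heads|C3) = 0.72.
Prior × likelihood for each source: 0.333333·0.65=0.2167, 0.333333·0.46=0.1533, 0.333333·0.72=0.2400. Summing gives P(heads) = 0.61000.
P(Coin 2 | heads) = 0.1533 / 0.61000 = 0.251.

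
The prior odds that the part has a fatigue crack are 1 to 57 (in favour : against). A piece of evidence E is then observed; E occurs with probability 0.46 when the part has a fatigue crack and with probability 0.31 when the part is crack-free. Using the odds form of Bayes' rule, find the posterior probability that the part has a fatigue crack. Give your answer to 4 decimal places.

Posterior probability ≈ 0.0254

Prior odds = 1/57 = 0.017544. In log-odds, ln(0.017544) = -4.0431.
Add log likelihood ratio: ln(1.4839) = 0.39465.
Posterior log-odds = -3.6484, so posterior odds = exp(-3.6484) = 0.026033. Converting, P(H|E) = 0.026033/1.0260 = 0.0254.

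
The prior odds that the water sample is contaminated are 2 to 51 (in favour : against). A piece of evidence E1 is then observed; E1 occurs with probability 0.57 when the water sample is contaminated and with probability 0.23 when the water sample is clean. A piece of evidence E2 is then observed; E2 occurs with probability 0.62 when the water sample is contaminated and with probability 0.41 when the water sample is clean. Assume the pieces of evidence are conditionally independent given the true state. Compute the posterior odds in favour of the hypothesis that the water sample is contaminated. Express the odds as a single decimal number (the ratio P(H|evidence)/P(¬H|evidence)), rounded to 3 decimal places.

Prior odds = 2/51 = 0.039216. In log-odds, ln(0.039216) = -3.2387.
Add log likelihood ratios: ln(2.4783) + ln(1.5122) = 1.3211.
Posterior log-odds = -1.9176, so posterior odds = exp(-1.9176) = 0.14697.

Posterior odds ≈ 0.147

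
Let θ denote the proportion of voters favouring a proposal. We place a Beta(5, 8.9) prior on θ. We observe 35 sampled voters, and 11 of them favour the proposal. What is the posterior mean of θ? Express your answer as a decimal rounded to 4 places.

Posterior mean ≈ 0.3272

Observing 11 successes and 24 failures updates Beta(5, 8.9) by adding the success and failure counts to the two shape parameters: α = 5+11 = 16, β = 8.9+24 = 32.9.
Posterior mean = α/(α+β) = 16/48.9 = 0.3272.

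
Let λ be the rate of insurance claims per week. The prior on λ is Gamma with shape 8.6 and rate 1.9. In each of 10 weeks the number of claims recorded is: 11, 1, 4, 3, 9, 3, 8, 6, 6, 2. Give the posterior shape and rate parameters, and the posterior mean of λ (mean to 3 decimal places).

Posterior: Gamma(shape=61.6, rate=11.9); mean ≈ 5.176

The Poisson likelihood adds the total count to the shape and the number of exposure periods to the rate. Here ∑xᵢ = 53 and n = 10, so shape 8.6→61.6 and rate 1.9→11.9.
E[λ | data] = 61.6/11.9 = 5.176.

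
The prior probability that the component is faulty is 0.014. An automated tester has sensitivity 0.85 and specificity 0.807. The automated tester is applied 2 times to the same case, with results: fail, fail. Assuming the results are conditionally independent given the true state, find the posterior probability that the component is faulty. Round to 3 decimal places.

Posterior P(H) ≈ 0.216

Let H be the event that the component is faulty; start with P(H) = 0.014. P('fail'|H) = 0.85, P('fail'|¬H) = 0.193.
Update on result 1 ('fail'): P(H) ← 0.85·0.0140 / (0.85·0.0140 + 0.193·0.9860) = 0.011900/0.20220 = 0.0589.
Update on result 2 ('fail'): P(H) ← 0.85·0.0589 / (0.85·0.0589 + 0.193·0.9411) = 0.050025/0.23167 = 0.2159.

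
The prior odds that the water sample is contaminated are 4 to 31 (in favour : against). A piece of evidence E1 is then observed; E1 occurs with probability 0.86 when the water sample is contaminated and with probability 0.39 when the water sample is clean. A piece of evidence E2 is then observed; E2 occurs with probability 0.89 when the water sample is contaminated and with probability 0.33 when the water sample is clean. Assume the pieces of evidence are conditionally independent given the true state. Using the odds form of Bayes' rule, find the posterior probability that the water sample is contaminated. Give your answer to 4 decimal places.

Posterior probability ≈ 0.4342

Prior odds = 4/31 = 0.12903. In log-odds, ln(0.12903) = -2.0477.
Add log likelihood ratios: ln(2.2051) + ln(2.6970) = 1.7829.
Posterior log-odds = -0.26478, so posterior odds = exp(-0.26478) = 0.76738. Converting, P(H|E) = 0.76738/1.7674 = 0.4342.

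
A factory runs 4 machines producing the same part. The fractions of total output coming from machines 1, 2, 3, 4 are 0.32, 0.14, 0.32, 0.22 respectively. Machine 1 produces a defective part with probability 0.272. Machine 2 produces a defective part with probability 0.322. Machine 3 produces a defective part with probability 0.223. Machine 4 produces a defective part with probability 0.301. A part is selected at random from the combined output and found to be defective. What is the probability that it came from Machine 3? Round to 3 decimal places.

Tabulate prior·likelihood by source: [1] prior 0.32, lik 0.272, product 0.08704; [2] prior 0.14, lik 0.322, product 0.04508; [3] prior 0.32, lik 0.223, product 0.07136; [4] prior 0.22, lik 0.301, product 0.06622.
Normalizing constant = 0.26970; the posterior for Machine 3 is its product over the sum, 0.07136/0.26970 = 0.265.

Posterior probability ≈ 0.265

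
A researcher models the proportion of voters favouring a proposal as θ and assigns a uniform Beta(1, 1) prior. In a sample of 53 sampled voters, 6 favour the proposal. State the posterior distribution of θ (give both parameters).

The binomial likelihood is conjugate to the Beta prior: with 6 successes and 47 failures, the posterior is Beta(1+6, 1+47) = Beta(7, 48).

Posterior: Beta(7, 48)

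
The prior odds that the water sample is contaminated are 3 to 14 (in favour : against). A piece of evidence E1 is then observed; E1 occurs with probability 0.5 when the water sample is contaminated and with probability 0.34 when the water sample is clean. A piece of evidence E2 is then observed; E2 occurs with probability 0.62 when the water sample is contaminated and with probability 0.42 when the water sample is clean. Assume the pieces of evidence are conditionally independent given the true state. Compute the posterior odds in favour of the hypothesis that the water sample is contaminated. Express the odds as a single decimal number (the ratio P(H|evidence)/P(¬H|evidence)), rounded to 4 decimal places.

Posterior odds ≈ 0.4652

Prior odds = 3/14 = 0.21429. In log-odds, ln(0.21429) = -1.5404.
Add log likelihood ratios: ln(1.4706) + ln(1.4762) = 0.77513.
Posterior log-odds = -0.76532, so posterior odds = exp(-0.76532) = 0.46519.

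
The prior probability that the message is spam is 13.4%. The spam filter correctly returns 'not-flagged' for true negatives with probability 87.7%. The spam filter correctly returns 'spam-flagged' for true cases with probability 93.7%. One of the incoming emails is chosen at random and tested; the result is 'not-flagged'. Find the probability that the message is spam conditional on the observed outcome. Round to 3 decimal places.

Let H be the event that the message is spam. P(H) = 0.134, so P(¬H) = 0.866. With E the 'not-flagged' result, P(E|H) = 0.063 and P(E|¬H) = 0.877.
P(E) = 0.063·0.134 + 0.877·0.866 = 0.0084420 + 0.75948 = 0.76792.
By Bayes' theorem, P(H|E) = 0.0084420 / 0.76792 = 0.011.

P(H | E) ≈ 0.011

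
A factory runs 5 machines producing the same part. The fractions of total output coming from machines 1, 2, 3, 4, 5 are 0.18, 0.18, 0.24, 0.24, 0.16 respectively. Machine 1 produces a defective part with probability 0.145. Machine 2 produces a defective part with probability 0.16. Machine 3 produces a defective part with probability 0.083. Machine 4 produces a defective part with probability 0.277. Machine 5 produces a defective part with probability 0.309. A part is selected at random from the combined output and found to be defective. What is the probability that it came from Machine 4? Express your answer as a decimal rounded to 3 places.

P(defective|M1) = 0.145; P(defective|M2) = 0.16; P(defective|M3) = 0.083; P(defective|M4) = 0.277; P(defective|M5) = 0.309.
Prior × likelihood for each source: 0.18·0.145=0.02610, 0.18·0.16=0.02880, 0.24·0.083=0.01992, 0.24·0.277=0.06648, 0.16·0.309=0.04944. Summing gives P(defective) = 0.19074.
P(Machine 4 | defective) = 0.06648 / 0.19074 = 0.349.

Posterior probability ≈ 0.349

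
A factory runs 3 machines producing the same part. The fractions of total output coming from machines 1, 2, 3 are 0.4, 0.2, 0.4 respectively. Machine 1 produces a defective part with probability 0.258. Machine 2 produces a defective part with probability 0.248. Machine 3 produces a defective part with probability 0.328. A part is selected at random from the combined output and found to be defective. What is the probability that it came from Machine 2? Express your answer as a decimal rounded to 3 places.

Tabulate prior·likelihood by source: [1] prior 0.4, lik 0.258, product 0.1032; [2] prior 0.2, lik 0.248, product 0.04960; [3] prior 0.4, lik 0.328, product 0.1312.
Normalizing constant = 0.28400; the posterior for Machine 2 is its product over the sum, 0.04960/0.28400 = 0.175.

Posterior probability ≈ 0.175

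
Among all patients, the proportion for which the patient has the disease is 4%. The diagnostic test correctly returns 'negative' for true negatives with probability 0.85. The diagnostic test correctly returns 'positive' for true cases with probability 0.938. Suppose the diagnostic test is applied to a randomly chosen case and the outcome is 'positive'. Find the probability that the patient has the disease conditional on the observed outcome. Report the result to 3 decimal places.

Let H be the event that the patient has the disease. P(H) = 0.04, so P(¬H) = 0.96. With E the 'positive' result, P(E|H) = 0.938 and P(E|¬H) = 0.15.
P(E) = 0.938·0.04 + 0.15·0.96 = 0.037520 + 0.14400 = 0.18152.
By Bayes' theorem, P(H|E) = 0.037520 / 0.18152 = 0.207.

P(H | E) ≈ 0.207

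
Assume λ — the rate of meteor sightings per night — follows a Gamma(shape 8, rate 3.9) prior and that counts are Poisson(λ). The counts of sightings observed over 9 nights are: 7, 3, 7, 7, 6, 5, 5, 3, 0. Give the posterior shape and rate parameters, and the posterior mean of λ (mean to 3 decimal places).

The Poisson likelihood adds the total count to the shape and the number of exposure periods to the rate. Here ∑xᵢ = 43 and n = 9, so shape 8→51 and rate 3.9→12.9.
Posterior mean = shape/rate = 51/12.9 = 3.953.

Posterior: Gamma(shape=51, rate=12.9); mean ≈ 3.953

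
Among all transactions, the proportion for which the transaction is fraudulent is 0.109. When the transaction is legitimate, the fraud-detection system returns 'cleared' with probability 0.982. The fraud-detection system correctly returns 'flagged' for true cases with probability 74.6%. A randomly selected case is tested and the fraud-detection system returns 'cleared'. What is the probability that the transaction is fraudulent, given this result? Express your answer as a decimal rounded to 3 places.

Write H for 'the transaction is fraudulent'. Prior odds H:¬H = 0.109/0.891 = 0.12233. For the 'cleared' outcome, the likelihood ratio is 0.254/0.982 = 0.25866.
Posterior odds = 0.12233 × 0.25866 = 0.031643, so P(H|E) = 0.031643/(1+0.031643) = 0.031.

P(H | E) ≈ 0.031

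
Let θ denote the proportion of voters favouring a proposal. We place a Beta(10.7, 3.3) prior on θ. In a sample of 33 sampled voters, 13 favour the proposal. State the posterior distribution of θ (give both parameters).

The binomial likelihood is conjugate to the Beta prior: with 13 successes and 20 failures, the posterior is Beta(10.7+13, 3.3+20) = Beta(23.7, 23.3).

Posterior: Beta(23.7, 23.3)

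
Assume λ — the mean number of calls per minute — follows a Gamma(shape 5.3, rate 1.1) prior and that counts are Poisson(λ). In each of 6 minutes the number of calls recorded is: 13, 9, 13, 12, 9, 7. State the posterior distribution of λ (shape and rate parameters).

Total count ∑xᵢ = 63 over n = 6 minutes.
Gamma is conjugate to the Poisson likelihood: posterior is Gamma(shape = 5.3+63 = 68.3, rate = 1.1+6 = 7.1).

Posterior: Gamma(shape=68.3, rate=7.1)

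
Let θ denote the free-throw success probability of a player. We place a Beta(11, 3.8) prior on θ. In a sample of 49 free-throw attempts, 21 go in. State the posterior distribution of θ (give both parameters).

Observing 21 successes and 28 failures updates Beta(11, 3.8) by adding the success and failure counts to the two shape parameters: α = 11+21 = 32, β = 3.8+28 = 31.8.

Posterior: Beta(32, 31.8)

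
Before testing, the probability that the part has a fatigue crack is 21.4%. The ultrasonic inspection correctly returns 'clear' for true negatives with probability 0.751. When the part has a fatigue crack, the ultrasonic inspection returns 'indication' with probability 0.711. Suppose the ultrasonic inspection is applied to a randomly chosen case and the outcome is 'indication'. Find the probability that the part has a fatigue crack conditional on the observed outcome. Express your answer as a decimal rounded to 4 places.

P(H | E) ≈ 0.4374

Let H be the event that the part has a fatigue crack. P(H) = 0.214, so P(¬H) = 0.786. With E the 'indication' result, P(E|H) = 0.711 and P(E|¬H) = 0.249.
P(E) = 0.711·0.214 + 0.249·0.786 = 0.15215 + 0.19571 = 0.34787.
By Bayes' theorem, P(H|E) = 0.15215 / 0.34787 = 0.4374.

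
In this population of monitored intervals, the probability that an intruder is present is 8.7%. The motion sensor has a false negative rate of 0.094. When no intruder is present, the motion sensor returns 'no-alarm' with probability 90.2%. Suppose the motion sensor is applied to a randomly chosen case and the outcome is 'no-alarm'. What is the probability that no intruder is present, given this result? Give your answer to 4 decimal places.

Write H for 'an intruder is present'. Prior odds H:¬H = 0.087/0.913 = 0.095290. For the 'no-alarm' outcome, the likelihood ratio is 0.094/0.902 = 0.10421.
Posterior odds = 0.095290 × 0.10421 = 0.0099305, so P(H|E) = 0.0099305/(1+0.0099305) = 0.0098. Then P(¬H|E) = 1 − 0.0098 = 0.9902.

P(¬H | E) ≈ 0.9902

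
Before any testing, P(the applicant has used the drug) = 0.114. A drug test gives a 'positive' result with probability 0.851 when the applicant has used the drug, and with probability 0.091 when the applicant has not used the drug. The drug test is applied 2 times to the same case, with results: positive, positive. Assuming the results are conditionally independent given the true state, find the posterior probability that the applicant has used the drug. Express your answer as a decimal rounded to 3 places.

Posterior P(H) ≈ 0.918

With H the event that the applicant has used the drug, the joint likelihood of the observed sequence is P(data|H) = 0.851·0.851 = 0.72420 and P(data|¬H) = 0.091·0.091 = 0.0082810.
Bayes: P(H|data) = 0.114·0.72420 / (0.114·0.72420 + 0.886·0.0082810) = 0.082559/0.089896 = 0.9184.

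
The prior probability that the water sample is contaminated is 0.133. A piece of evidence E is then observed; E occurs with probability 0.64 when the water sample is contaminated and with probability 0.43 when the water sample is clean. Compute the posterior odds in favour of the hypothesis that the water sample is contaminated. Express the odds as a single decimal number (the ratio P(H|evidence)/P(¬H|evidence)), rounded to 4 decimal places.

Prior odds = 0.133/(1−0.133) = 0.15340.
Likelihood ratio for E = 0.64/0.43 = 1.4884.
Posterior odds = prior odds × LR = 0.22832.

Posterior odds ≈ 0.2283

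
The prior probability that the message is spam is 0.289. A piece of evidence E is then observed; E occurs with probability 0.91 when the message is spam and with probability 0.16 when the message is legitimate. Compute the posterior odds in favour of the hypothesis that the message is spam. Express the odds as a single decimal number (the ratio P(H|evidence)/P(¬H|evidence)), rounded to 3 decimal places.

Posterior odds ≈ 2.312

Prior odds = 0.289/(1−0.289) = 0.40647.
Likelihood ratio for E = 0.91/0.16 = 5.6875.
Posterior odds = prior odds × LR = 2.3118.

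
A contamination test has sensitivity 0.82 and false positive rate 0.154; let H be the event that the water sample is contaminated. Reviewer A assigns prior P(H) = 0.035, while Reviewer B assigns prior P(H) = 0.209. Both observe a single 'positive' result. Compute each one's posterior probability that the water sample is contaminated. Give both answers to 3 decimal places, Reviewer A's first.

Reviewer A: 0.162; Reviewer B: 0.585

P('+'|H) = 0.82, P('+'|¬H) = 0.154.
Reviewer A: numerator 0.82·0.035 = 0.028700; evidence = 0.028700+0.154·0.965 = 0.17731; posterior = 0.162.
Reviewer B: numerator 0.82·0.209 = 0.17138; evidence = 0.17138+0.154·0.791 = 0.29319; posterior = 0.585.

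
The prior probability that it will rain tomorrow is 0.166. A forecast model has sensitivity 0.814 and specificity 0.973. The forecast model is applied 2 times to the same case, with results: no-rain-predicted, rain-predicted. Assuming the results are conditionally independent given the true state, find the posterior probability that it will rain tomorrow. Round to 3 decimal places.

Posterior P(H) ≈ 0.534

Let H be the event that it will rain tomorrow; start with P(H) = 0.166. P('rain-predicted'|H) = 0.814, P('rain-predicted'|¬H) = 0.027.
Update on result 1 ('no-rain-predicted'): P(H) ← 0.186·0.1660 / (0.186·0.1660 + 0.973·0.8340) = 0.030876/0.84236 = 0.0367.
Update on result 2 ('rain-predicted'): P(H) ← 0.814·0.0367 / (0.814·0.0367 + 0.027·0.9633) = 0.029837/0.055847 = 0.5343.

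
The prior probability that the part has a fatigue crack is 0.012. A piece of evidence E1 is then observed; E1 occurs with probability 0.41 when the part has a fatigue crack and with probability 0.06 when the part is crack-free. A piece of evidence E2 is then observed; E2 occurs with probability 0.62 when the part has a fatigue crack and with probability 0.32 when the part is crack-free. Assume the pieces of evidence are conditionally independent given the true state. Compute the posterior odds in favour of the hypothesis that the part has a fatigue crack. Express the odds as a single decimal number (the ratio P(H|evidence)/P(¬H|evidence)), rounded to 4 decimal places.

Posterior odds ≈ 0.1608

Prior odds = 0.012/(1−0.012) = 0.012146.
Likelihood ratio for E1 = 0.41/0.06 = 6.8333.
Likelihood ratio for E2 = 0.62/0.32 = 1.9375.
Posterior odds = prior odds × LR₁ × LR₂ = 0.16080.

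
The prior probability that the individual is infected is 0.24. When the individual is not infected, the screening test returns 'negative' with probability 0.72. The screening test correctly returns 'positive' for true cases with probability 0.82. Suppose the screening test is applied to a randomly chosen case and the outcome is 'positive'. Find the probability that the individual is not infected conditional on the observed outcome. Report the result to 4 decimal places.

Write H for 'the individual is infected'. Prior odds H:¬H = 0.24/0.76 = 0.31579. For the 'positive' outcome, the likelihood ratio is 0.82/0.28 = 2.9286.
Posterior odds = 0.31579 × 2.9286 = 0.92481, so P(H|E) = 0.92481/(1+0.92481) = 0.4805. Then P(¬H|E) = 1 − 0.4805 = 0.5195.

P(¬H | E) ≈ 0.5195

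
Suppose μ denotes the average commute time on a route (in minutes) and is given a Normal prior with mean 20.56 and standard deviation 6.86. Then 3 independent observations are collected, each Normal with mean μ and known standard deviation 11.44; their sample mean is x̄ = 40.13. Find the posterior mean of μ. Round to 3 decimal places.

Prior precision 1/τ₀² = 1/6.86² = 0.0212496; data precision n/σ² = 3/11.44² = 0.0229229.
Posterior precision = 0.0212496 + 0.0229229 = 0.0441725.
Posterior mean = (0.0212496·20.56 + 0.0229229·40.13) / 0.0441725 = 30.716.

Posterior mean ≈ 30.716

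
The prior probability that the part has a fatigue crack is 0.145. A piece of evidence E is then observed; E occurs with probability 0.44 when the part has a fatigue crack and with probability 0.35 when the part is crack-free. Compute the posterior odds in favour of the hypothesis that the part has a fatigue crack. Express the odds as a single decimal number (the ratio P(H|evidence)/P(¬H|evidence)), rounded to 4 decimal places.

Prior odds = 0.145/(1−0.145) = 0.16959.
Likelihood ratio for E = 0.44/0.35 = 1.2571.
Posterior odds = prior odds × LR = 0.21320.

Posterior odds ≈ 0.2132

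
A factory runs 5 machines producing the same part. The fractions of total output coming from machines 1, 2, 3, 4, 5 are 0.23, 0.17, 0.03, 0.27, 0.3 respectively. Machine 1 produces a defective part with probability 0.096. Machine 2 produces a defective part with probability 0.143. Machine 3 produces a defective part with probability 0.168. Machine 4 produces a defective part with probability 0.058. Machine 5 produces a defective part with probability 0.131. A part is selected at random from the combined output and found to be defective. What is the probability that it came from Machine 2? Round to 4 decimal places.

Posterior probability ≈ 0.2285

P(defective|M1) = 0.096; P(defective|M2) = 0.143; P(defective|M3) = 0.168; P(defective|M4) = 0.058; P(defective|M5) = 0.131.
Prior × likelihood for each source: 0.23·0.096=0.02208, 0.17·0.143=0.02431, 0.03·0.168=0.005040, 0.27·0.058=0.01566, 0.3·0.131=0.03930. Summing gives P(defective) = 0.10639.
P(Machine 2 | defective) = 0.02431 / 0.10639 = 0.2285.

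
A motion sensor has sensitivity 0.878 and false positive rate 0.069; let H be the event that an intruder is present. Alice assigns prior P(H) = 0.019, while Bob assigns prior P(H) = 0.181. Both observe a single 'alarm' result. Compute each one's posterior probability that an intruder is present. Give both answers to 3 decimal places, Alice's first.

Alice: 0.198; Bob: 0.738

The likelihood ratio for an 'alarm' result is 0.878/0.069 = 12.725.
Alice: prior odds 0.019/0.981 = 0.019368; posterior odds 0.24645; posterior probability 0.198.
Bob: prior odds 0.181/0.819 = 0.22100; posterior odds 2.8122; posterior probability 0.738.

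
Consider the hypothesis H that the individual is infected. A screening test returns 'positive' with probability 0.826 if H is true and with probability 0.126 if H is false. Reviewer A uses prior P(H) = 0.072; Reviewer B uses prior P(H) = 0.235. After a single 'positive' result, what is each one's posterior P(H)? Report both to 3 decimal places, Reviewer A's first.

The likelihood ratio for a 'positive' result is 0.826/0.126 = 6.5556.
Reviewer A: prior odds 0.072/0.928 = 0.077586; posterior odds 0.50862; posterior probability 0.337.
Reviewer B: prior odds 0.235/0.765 = 0.30719; posterior odds 2.0138; posterior probability 0.668.

Reviewer A: 0.337; Reviewer B: 0.668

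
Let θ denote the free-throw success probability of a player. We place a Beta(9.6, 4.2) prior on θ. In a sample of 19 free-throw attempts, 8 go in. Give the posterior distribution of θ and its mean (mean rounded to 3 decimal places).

The binomial likelihood is conjugate to the Beta prior: with 8 successes and 11 failures, the posterior is Beta(9.6+8, 4.2+11) = Beta(17.6, 15.2).
E[θ | data] = 17.6/(17.6+15.2) = 0.537.

Posterior: Beta(17.6, 15.2); mean ≈ 0.537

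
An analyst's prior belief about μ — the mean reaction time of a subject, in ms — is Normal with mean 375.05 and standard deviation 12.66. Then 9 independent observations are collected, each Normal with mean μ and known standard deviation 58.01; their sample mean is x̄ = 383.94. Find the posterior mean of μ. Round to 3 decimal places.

Prior precision 1/τ₀² = 1/12.66² = 0.00623925; data precision n/σ² = 9/58.01² = 0.00267446.
Posterior precision = 0.00623925 + 0.00267446 = 0.00891372.
Posterior mean = (0.00623925·375.05 + 0.00267446·383.94) / 0.00891372 = 377.717.

Posterior mean ≈ 377.717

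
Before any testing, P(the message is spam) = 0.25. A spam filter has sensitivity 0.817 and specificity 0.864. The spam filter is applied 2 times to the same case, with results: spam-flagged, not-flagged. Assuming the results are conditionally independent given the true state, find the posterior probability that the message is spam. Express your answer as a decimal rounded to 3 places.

Posterior P(H) ≈ 0.298

Let H be the event that the message is spam; start with P(H) = 0.25. P('spam-flagged'|H) = 0.817, P('spam-flagged'|¬H) = 0.136.
Update on result 1 ('spam-flagged'): P(H) ← 0.817·0.2500 / (0.817·0.2500 + 0.136·0.7500) = 0.20425/0.30625 = 0.6669.
Update on result 2 ('not-flagged'): P(H) ← 0.183·0.6669 / (0.183·0.6669 + 0.864·0.3331) = 0.12205/0.40981 = 0.2978.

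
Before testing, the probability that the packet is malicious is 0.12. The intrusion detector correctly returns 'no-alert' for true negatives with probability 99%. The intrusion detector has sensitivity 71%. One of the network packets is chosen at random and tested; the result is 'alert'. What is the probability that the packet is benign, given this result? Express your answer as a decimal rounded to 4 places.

P(¬H | E) ≈ 0.0936

Write H for 'the packet is malicious'. Prior odds H:¬H = 0.12/0.88 = 0.13636. For the 'alert' outcome, the likelihood ratio is 0.71/0.01 = 71.000.
Posterior odds = 0.13636 × 71.000 = 9.6818, so P(H|E) = 9.6818/(1+9.6818) = 0.9064. Then P(¬H|E) = 1 − 0.9064 = 0.0936.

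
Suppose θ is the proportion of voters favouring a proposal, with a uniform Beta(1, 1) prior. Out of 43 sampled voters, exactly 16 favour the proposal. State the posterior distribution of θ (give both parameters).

The binomial likelihood is conjugate to the Beta prior: with 16 successes and 27 failures, the posterior is Beta(1+16, 1+27) = Beta(17, 28).

Posterior: Beta(17, 28)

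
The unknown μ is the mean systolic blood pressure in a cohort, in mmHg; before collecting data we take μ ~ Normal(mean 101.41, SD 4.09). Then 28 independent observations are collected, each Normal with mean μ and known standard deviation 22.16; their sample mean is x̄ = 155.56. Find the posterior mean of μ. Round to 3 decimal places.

Posterior mean ≈ 127.845

Prior precision 1/τ₀² = 1/4.09² = 0.0597797; data precision n/σ² = 28/22.16² = 0.0570189.
Posterior precision = 0.0597797 + 0.0570189 = 0.116799.
Posterior mean = (0.0597797·101.41 + 0.0570189·155.56) / 0.116799 = 127.845.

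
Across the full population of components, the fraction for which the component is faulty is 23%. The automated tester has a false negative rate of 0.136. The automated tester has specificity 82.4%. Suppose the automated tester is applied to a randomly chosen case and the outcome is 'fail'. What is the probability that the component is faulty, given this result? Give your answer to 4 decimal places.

Let H be the event that the component is faulty. P(H) = 0.23, so P(¬H) = 0.77. With E the 'fail' result, P(E|H) = 0.864 and P(E|¬H) = 0.176.
P(E) = 0.864·0.23 + 0.176·0.77 = 0.19872 + 0.13552 = 0.33424.
By Bayes' theorem, P(H|E) = 0.19872 / 0.33424 = 0.5945.

P(H | E) ≈ 0.5945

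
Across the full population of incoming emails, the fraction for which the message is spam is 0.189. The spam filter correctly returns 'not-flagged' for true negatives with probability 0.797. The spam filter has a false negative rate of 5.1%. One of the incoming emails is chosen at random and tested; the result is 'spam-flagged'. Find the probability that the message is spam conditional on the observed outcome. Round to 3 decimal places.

P(H | E) ≈ 0.521

Write H for 'the message is spam'. Prior odds H:¬H = 0.189/0.811 = 0.23305. For the 'spam-flagged' outcome, the likelihood ratio is 0.949/0.203 = 4.6749.
Posterior odds = 0.23305 × 4.6749 = 1.0895, so P(H|E) = 1.0895/(1+1.0895) = 0.521.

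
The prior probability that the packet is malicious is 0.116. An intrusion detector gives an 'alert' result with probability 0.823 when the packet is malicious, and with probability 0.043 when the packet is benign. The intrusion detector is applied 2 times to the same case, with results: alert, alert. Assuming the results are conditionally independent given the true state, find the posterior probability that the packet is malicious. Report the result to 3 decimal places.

With H the event that the packet is malicious, the joint likelihood of the observed sequence is P(data|H) = 0.823·0.823 = 0.67733 and P(data|¬H) = 0.043·0.043 = 0.0018490.
Bayes: P(H|data) = 0.116·0.67733 / (0.116·0.67733 + 0.884·0.0018490) = 0.078570/0.080205 = 0.9796.

Posterior P(H) ≈ 0.980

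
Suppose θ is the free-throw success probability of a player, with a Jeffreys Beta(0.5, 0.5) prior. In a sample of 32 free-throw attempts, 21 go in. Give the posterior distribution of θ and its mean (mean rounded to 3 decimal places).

Posterior: Beta(21.5, 11.5); mean ≈ 0.652

The binomial likelihood is conjugate to the Beta prior: with 21 successes and 11 failures, the posterior is Beta(0.5+21, 0.5+11) = Beta(21.5, 11.5).
E[θ | data] = 21.5/(21.5+11.5) = 0.652.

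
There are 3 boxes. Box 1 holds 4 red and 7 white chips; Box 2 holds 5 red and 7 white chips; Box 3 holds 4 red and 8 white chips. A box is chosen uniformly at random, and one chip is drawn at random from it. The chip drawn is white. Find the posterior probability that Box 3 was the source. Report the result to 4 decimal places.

Posterior probability ≈ 0.3534

P(white|Box 1) = 0.6364; P(white|Box 2) = 0.5833; P(white|Box 3) = 0.6667.
Prior × likelihood for each source: 0.333333·0.6364=0.2121, 0.333333·0.5833=0.1944, 0.333333·0.6667=0.2222. Summing gives P(white) = 0.62879.
P(Box 3 | white) = 0.2222 / 0.62879 = 0.3534.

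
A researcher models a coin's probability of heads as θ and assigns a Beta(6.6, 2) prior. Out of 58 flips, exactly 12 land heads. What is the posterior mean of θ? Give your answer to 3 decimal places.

Posterior mean ≈ 0.279

The binomial likelihood is conjugate to the Beta prior: with 12 successes and 46 failures, the posterior is Beta(6.6+12, 2+46) = Beta(18.6, 48).
Posterior mean = α/(α+β) = 18.6/66.6 = 0.279.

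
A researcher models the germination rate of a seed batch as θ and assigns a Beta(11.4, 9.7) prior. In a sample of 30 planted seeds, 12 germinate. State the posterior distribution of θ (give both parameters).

Posterior: Beta(23.4, 27.7)

Observing 12 successes and 18 failures updates Beta(11.4, 9.7) by adding the success and failure counts to the two shape parameters: α = 11.4+12 = 23.4, β = 9.7+18 = 27.7.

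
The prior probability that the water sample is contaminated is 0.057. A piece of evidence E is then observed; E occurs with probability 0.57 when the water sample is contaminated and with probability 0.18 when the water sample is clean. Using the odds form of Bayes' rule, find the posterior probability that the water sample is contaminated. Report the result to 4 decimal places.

Posterior probability ≈ 0.1607

Prior odds = 0.057/(1−0.057) = 0.060445. In log-odds, ln(0.060445) = -2.8060.
Add log likelihood ratio: ln(3.1667) = 1.1527.
Posterior log-odds = -1.6533, so posterior odds = exp(-1.6533) = 0.19141. Converting, P(H|E) = 0.19141/1.1914 = 0.1607.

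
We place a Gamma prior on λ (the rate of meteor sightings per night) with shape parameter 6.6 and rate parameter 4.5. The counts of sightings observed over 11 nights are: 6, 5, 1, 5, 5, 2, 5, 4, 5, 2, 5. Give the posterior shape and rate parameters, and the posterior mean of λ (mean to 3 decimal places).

Posterior: Gamma(shape=51.6, rate=15.5); mean ≈ 3.329

Total count ∑xᵢ = 45 over n = 11 nights.
Gamma is conjugate to the Poisson likelihood: posterior is Gamma(shape = 6.6+45 = 51.6, rate = 4.5+11 = 15.5).
E[λ | data] = 51.6/15.5 = 3.329.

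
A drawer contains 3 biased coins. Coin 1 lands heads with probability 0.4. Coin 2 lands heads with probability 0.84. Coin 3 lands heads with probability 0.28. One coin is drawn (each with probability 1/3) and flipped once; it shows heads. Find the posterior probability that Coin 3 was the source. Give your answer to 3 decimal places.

Tabulate prior·likelihood by source: [1] prior 0.333333, lik 0.4, product 0.1333; [2] prior 0.333333, lik 0.84, product 0.2800; [3] prior 0.333333, lik 0.28, product 0.09333.
Normalizing constant = 0.50667; the posterior for Coin 3 is its product over the sum, 0.09333/0.50667 = 0.184.

Posterior probability ≈ 0.184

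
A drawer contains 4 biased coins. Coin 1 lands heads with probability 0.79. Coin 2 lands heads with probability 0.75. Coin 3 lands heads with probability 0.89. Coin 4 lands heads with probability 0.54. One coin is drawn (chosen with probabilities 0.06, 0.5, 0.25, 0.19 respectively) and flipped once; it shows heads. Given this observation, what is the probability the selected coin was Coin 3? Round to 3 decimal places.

Posterior probability ≈ 0.298

P(heads|C1) = 0.79; P(heads|C2) = 0.75; P(heads|C3) = 0.89; P(heads|C4) = 0.54.
Prior × likelihood for each source: 0.06·0.79=0.04740, 0.5·0.75=0.3750, 0.25·0.89=0.2225, 0.19·0.54=0.1026. Summing gives P(heads) = 0.74750.
P(Coin 3 | heads) = 0.2225 / 0.74750 = 0.298.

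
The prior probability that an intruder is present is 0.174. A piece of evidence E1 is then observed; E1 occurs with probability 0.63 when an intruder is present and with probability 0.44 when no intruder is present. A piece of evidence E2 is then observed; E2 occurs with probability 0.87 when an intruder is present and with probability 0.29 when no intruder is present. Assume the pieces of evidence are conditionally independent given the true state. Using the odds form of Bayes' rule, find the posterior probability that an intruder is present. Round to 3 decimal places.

Prior odds = 0.174/(1−0.174) = 0.21065.
Likelihood ratio for E1 = 0.63/0.44 = 1.4318.
Likelihood ratio for E2 = 0.87/0.29 = 3.0000.
Posterior odds = prior odds × LR₁ × LR₂ = 0.90485.
Posterior probability = odds/(1+odds) = 0.90485/1.9049 = 0.475.

Posterior probability ≈ 0.475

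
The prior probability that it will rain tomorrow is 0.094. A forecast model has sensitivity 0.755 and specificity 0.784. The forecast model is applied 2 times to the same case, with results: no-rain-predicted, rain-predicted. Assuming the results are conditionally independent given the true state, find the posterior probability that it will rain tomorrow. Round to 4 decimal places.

Posterior P(H) ≈ 0.1018

With H the event that it will rain tomorrow, the joint likelihood of the observed sequence is P(data|H) = 0.245·0.755 = 0.18498 and P(data|¬H) = 0.784·0.216 = 0.16934.
Bayes: P(H|data) = 0.094·0.18498 / (0.094·0.18498 + 0.906·0.16934) = 0.017388/0.17081 = 0.1018.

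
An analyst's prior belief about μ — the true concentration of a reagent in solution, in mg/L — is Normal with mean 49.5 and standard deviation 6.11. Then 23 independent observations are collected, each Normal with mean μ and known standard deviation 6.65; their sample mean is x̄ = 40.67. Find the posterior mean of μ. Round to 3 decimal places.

With known σ, the Normal prior is conjugate. Weight on the data is w = (n/σ²)/(n/σ² + 1/τ₀²) = 0.520097/(0.520097+0.0267866) = 0.95102.
Posterior mean = w·x̄ + (1−w)·μ₀ = 0.95102·40.67 + 0.048980·49.5 = 41.102.

Posterior mean ≈ 41.102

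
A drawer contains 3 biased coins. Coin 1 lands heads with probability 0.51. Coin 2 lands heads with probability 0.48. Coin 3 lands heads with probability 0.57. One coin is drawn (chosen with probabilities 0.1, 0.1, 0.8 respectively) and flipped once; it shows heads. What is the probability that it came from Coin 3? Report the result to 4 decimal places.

Posterior probability ≈ 0.8216

Tabulate prior·likelihood by source: [1] prior 0.1, lik 0.51, product 0.05100; [2] prior 0.1, lik 0.48, product 0.04800; [3] prior 0.8, lik 0.57, product 0.4560.
Normalizing constant = 0.55500; the posterior for Coin 3 is its product over the sum, 0.4560/0.55500 = 0.8216.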